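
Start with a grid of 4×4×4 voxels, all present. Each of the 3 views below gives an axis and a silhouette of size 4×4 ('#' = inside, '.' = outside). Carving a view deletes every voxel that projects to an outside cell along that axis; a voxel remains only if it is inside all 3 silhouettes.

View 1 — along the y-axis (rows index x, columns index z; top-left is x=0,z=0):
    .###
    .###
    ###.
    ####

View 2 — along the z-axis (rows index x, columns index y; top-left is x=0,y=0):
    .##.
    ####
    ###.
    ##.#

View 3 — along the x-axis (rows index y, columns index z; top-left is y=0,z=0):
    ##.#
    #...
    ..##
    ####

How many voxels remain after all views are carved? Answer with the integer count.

|visual hull| = 21

start: 4×4×4 = 64 voxels
  1. axis=1 (XZ plane), |mask|=13  ⇒  voxels=52
  2. axis=2 (XY plane), |mask|=12  ⇒  voxels=39
  3. axis=0 (YZ plane), |mask|=10  ⇒  voxels=21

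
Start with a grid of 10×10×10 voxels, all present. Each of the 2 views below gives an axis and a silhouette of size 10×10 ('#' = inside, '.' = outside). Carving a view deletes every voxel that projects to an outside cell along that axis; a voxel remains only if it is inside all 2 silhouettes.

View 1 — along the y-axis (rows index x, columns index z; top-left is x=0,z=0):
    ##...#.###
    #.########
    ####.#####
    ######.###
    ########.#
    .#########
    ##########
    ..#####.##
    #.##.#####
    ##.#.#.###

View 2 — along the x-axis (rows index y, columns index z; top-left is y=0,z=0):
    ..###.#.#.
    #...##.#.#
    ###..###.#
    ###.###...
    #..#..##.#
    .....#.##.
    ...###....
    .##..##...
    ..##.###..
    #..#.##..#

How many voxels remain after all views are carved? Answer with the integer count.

full grid |V| = 1000
step 1: project along y, AND mask (83/100) → |grid| = 830
step 2: project along x, AND mask (48/100) → |grid| = 402

voxel count = 402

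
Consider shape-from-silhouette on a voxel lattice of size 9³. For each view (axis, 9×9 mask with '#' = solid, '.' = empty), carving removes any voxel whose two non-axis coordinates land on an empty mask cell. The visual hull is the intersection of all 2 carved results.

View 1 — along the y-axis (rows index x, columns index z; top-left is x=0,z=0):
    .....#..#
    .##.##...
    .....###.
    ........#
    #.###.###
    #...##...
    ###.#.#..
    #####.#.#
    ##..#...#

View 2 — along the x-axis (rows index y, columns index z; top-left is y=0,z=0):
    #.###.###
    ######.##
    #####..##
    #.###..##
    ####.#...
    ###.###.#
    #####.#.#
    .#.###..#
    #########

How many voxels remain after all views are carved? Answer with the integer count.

initial block: 9^3 = 729
after view 1 [y-axis, 36 of 81 cells solid] → remaining = 324
after view 2 [x-axis, 61 of 81 cells solid] → remaining = 250

|visual hull| = 250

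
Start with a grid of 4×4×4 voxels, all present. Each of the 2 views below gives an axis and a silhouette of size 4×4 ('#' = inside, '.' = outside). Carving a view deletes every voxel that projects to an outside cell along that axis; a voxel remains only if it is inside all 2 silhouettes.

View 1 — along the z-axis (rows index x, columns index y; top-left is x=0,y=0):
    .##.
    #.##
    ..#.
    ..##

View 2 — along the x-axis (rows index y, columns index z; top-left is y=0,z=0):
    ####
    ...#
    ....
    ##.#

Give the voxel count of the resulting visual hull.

initial block: 4^3 = 64
V1 z: intersect with XY mask (8 set) -- 32 left
V2 x: intersect with YZ mask (8 set) -- 11 left

|visual hull| = 11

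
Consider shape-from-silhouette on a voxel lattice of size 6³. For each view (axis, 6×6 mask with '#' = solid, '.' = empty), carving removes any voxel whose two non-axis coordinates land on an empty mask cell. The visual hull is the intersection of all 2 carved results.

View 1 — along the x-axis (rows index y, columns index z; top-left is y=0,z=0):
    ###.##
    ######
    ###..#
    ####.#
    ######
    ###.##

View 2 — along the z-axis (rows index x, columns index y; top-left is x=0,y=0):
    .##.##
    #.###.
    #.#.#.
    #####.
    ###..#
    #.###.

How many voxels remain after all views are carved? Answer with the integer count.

start: 6×6×6 = 216 voxels
after view 1 [x-axis, 31 of 36 cells solid] → remaining = 186
after view 2 [z-axis, 24 of 36 cells solid] → remaining = 122

|visual hull| = 122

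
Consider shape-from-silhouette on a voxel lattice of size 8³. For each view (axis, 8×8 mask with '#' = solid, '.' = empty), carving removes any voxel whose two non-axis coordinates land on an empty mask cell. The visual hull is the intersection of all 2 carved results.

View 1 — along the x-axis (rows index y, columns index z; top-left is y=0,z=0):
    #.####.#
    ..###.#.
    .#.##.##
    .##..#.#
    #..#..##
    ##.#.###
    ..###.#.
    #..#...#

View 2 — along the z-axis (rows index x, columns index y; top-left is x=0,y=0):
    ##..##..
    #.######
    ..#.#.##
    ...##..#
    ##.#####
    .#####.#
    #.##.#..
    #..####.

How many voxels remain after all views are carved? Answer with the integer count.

|visual hull| = 181

start: 8×8×8 = 512 voxels
after view 1 [x-axis, 36 of 64 cells solid] → remaining = 288
after view 2 [z-axis, 40 of 64 cells solid] → remaining = 181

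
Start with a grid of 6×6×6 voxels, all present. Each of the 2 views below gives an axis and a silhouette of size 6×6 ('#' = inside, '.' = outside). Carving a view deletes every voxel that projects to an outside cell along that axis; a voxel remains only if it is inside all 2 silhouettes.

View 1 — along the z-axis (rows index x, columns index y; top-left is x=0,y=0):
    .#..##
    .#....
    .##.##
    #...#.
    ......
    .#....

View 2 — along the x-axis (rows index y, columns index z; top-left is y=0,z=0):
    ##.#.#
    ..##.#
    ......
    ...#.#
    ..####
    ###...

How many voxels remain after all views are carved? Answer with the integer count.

voxel count = 34

before carving: 216 voxels (6×6×6)
after view 1 [z-axis, 11 of 36 cells solid] → remaining = 66
after view 2 [x-axis, 16 of 36 cells solid] → remaining = 34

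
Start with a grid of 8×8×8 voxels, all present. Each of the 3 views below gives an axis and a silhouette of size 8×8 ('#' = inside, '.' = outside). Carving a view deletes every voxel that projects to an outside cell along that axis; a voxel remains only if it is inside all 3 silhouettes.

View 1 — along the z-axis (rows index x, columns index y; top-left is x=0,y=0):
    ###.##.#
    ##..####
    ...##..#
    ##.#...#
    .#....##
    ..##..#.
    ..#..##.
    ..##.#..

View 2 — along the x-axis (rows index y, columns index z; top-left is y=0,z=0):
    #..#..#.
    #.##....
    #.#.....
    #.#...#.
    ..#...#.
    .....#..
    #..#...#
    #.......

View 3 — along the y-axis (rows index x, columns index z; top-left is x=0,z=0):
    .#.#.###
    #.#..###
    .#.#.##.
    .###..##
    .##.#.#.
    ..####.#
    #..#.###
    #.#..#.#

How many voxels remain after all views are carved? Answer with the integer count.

remaining voxels: 38

initial block: 8^3 = 512
step 1: project along z, AND mask (31/64) → |grid| = 248
step 2: project along x, AND mask (18/64) → |grid| = 68
step 3: project along y, AND mask (37/64) → |grid| = 38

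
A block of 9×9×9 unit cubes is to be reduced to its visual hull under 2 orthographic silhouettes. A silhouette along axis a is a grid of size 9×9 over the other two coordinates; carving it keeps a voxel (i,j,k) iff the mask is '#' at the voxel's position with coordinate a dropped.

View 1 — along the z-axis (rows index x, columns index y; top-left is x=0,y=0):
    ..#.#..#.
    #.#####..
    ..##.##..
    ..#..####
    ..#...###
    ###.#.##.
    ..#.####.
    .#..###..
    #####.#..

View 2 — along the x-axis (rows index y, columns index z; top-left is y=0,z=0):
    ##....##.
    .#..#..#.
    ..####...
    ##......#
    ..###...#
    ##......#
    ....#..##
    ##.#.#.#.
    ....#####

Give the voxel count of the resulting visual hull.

full grid |V| = 729
V1 z: intersect with XY mask (43 set) -- 387 left
V2 x: intersect with YZ mask (34 set) -- 160 left

remaining voxels: 160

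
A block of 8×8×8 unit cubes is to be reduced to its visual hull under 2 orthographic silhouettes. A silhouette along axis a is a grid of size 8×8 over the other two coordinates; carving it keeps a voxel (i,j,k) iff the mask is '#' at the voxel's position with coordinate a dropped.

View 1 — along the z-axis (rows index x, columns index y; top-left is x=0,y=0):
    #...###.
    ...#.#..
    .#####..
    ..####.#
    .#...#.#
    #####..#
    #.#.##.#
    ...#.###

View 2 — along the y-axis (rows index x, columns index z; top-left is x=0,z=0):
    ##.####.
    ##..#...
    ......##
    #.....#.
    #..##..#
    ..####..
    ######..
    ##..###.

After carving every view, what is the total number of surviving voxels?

remaining voxels: 136

initial block: 8^3 = 512
after view 1 [z-axis, 34 of 64 cells solid] → remaining = 272
after view 2 [y-axis, 32 of 64 cells solid] → remaining = 136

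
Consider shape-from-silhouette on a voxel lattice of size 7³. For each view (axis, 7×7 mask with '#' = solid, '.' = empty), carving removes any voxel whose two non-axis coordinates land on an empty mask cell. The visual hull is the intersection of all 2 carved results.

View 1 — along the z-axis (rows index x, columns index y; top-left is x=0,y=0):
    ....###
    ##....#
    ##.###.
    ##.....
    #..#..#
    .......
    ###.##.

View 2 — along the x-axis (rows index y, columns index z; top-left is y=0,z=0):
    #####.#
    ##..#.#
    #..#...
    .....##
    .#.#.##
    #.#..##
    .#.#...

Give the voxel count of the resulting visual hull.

initial block: 7^3 = 343
[1] z-view keeps 21 columns → grid now 147
[2] x-view keeps 24 columns → grid now 82

voxel count = 82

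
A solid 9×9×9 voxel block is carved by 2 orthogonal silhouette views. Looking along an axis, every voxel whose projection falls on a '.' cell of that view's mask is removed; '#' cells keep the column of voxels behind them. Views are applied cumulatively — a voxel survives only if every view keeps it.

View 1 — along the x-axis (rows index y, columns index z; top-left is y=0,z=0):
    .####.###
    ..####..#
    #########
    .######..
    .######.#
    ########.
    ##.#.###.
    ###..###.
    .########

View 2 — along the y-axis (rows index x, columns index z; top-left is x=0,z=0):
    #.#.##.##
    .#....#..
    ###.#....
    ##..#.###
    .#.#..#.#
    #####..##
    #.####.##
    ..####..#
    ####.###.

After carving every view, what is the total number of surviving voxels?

remaining voxels: 326

before carving: 729 voxels (9×9×9)
  1. axis=0 (YZ plane), |mask|=62  ⇒  voxels=558
  2. axis=1 (XZ plane), |mask|=48  ⇒  voxels=326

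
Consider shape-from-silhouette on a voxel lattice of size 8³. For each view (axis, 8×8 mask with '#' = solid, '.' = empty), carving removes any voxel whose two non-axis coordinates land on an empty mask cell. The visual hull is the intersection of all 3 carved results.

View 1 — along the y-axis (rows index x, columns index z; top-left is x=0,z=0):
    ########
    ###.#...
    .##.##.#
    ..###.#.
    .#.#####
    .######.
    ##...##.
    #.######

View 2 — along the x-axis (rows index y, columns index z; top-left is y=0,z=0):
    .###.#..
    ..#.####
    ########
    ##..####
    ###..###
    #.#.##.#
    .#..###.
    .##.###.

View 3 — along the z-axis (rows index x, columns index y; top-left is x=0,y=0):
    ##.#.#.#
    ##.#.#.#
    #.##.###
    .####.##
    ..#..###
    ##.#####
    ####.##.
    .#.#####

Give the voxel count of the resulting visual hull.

|visual hull| = 166

full grid |V| = 512
after view 1 [y-axis, 44 of 64 cells solid] → remaining = 352
after view 2 [x-axis, 43 of 64 cells solid] → remaining = 244
after view 3 [z-axis, 45 of 64 cells solid] → remaining = 166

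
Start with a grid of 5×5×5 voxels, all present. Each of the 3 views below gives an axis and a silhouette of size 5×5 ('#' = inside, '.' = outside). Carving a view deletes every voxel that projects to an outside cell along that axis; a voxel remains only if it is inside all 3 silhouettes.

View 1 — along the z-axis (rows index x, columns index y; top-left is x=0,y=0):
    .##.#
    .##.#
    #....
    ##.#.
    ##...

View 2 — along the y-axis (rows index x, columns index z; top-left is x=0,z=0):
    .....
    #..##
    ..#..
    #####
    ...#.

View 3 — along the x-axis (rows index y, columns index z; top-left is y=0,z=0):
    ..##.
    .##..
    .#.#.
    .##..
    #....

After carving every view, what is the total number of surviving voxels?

full grid |V| = 125
[1] z-view keeps 12 columns → grid now 60
[2] y-view keeps 10 columns → grid now 27
[3] x-view keeps 9 columns → grid now 10

10 voxels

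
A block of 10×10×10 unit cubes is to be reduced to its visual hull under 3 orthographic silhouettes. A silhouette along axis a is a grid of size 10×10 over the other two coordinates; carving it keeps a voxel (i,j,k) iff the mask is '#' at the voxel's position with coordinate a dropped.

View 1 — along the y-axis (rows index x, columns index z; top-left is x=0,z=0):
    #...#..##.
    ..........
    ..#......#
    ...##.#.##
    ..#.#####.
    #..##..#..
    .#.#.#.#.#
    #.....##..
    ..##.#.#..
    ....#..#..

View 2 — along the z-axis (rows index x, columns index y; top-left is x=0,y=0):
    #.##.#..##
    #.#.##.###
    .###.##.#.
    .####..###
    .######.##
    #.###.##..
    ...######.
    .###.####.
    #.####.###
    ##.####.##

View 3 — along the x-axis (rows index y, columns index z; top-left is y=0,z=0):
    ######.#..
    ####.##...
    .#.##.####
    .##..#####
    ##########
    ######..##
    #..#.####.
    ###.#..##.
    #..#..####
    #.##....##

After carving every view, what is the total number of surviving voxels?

|visual hull| = 162

full grid |V| = 1000
V1 y: intersect with XZ mask (35 set) -- 350 left
V2 z: intersect with XY mask (69 set) -- 242 left
V3 x: intersect with YZ mask (68 set) -- 162 left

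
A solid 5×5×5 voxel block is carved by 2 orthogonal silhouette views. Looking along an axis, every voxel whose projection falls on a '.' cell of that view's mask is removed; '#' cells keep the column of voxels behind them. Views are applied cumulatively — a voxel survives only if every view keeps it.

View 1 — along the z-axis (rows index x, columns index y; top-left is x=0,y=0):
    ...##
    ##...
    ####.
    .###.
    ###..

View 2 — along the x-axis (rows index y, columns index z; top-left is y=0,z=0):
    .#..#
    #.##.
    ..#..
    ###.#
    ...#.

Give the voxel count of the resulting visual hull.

34 voxels

start: 5×5×5 = 125 voxels
[1] z-view keeps 14 columns → grid now 70
[2] x-view keeps 11 columns → grid now 34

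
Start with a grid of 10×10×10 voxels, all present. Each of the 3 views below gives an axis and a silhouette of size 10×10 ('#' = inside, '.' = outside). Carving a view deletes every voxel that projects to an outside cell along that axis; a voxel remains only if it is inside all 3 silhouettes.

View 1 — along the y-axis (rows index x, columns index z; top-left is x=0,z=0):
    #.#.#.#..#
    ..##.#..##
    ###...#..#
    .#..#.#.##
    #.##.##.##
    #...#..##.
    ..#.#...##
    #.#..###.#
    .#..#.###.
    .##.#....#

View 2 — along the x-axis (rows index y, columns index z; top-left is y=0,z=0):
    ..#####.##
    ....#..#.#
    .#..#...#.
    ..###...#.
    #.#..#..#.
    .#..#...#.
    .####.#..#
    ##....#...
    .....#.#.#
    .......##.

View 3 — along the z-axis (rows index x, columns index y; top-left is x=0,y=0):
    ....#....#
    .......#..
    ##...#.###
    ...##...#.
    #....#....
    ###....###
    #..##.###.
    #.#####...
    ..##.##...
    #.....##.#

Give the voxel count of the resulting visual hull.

initial block: 10^3 = 1000
after view 1 [y-axis, 50 of 100 cells solid] → remaining = 500
after view 2 [x-axis, 38 of 100 cells solid] → remaining = 200
after view 3 [z-axis, 40 of 100 cells solid] → remaining = 75

75 voxels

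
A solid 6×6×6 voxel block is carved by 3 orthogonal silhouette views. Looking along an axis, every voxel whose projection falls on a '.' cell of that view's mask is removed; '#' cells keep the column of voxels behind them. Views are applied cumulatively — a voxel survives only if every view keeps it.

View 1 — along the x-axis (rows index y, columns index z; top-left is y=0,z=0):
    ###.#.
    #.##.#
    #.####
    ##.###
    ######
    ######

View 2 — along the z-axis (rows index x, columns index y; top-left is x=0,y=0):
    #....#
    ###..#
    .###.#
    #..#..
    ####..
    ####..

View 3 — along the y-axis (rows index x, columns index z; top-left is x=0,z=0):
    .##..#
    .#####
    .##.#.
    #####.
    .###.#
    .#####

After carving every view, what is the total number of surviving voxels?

voxel count = 61

before carving: 216 voxels (6×6×6)
  1. axis=0 (YZ plane), |mask|=30  ⇒  voxels=180
  2. axis=2 (XY plane), |mask|=20  ⇒  voxels=94
  3. axis=1 (XZ plane), |mask|=25  ⇒  voxels=61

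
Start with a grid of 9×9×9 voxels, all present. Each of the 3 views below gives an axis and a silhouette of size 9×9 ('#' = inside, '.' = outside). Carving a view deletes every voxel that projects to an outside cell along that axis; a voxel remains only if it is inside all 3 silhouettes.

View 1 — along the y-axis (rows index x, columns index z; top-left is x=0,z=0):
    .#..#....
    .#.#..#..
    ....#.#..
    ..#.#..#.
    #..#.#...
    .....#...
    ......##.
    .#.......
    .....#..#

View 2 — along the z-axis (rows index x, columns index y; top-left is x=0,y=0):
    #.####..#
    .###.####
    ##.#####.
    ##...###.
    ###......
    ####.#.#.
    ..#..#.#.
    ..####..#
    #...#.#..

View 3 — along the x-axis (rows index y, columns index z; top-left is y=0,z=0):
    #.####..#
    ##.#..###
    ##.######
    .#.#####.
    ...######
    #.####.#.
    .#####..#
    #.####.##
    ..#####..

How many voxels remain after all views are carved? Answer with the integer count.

voxel count = 68

initial block: 9^3 = 729
[1] y-view keeps 19 columns → grid now 171
[2] z-view keeps 45 columns → grid now 94
[3] x-view keeps 56 columns → grid now 68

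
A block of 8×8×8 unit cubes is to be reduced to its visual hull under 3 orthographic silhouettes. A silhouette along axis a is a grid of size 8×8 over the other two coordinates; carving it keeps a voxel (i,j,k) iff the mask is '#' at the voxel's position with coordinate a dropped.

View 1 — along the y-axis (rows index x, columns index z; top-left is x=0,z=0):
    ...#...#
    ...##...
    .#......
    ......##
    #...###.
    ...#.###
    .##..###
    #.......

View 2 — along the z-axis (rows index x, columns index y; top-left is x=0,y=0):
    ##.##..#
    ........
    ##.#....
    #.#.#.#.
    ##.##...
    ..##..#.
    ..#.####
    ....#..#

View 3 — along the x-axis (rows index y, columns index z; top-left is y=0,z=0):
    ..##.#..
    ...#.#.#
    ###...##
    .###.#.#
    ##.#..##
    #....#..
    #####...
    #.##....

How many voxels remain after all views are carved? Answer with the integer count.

before carving: 512 voxels (8×8×8)
  1. axis=1 (XZ plane), |mask|=21  ⇒  voxels=168
  2. axis=2 (XY plane), |mask|=26  ⇒  voxels=76
  3. axis=0 (YZ plane), |mask|=31  ⇒  voxels=37

remaining voxels: 37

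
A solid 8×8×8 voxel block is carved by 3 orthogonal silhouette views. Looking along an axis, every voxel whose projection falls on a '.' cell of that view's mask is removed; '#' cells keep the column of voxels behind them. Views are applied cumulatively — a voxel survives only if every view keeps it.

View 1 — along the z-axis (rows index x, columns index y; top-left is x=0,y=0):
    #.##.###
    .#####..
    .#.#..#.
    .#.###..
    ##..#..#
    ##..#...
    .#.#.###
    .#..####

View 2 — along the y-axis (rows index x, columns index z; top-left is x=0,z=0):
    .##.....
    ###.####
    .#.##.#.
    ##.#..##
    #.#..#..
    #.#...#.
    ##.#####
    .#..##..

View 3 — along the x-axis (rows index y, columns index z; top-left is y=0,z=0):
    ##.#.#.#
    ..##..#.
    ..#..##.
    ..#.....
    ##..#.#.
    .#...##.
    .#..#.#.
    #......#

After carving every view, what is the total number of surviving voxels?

remaining voxels: 56

initial block: 8^3 = 512
[1] z-view keeps 35 columns → grid now 280
[2] y-view keeps 34 columns → grid now 150
[3] x-view keeps 24 columns → grid now 56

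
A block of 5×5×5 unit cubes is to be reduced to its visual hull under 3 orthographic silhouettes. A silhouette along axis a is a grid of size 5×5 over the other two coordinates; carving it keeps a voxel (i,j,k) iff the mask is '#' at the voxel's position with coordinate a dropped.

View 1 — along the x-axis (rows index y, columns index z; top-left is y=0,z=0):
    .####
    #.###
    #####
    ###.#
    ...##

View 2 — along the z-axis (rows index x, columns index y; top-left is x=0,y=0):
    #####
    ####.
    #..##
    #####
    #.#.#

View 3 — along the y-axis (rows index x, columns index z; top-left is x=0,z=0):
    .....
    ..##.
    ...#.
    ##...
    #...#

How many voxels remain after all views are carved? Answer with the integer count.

initial block: 5^3 = 125
step 1: project along x, AND mask (19/25) → |grid| = 95
step 2: project along z, AND mask (20/25) → |grid| = 76
step 3: project along y, AND mask (7/25) → |grid| = 19

19 voxels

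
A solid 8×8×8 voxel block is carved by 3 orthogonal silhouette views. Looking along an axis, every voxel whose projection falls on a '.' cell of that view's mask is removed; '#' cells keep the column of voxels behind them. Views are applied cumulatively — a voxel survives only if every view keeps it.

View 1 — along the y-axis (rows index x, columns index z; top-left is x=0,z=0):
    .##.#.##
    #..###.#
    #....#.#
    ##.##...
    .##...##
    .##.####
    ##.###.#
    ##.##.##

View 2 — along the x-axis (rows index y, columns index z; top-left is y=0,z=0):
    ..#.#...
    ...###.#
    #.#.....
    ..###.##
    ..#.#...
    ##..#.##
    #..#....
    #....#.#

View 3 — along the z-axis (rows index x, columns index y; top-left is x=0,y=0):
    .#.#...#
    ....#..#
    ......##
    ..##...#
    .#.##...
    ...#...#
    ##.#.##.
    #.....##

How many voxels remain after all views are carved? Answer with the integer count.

initial block: 8^3 = 512
carve view 1 (along y, XZ-mask fill 39/64): 312 voxels remain
carve view 2 (along x, YZ-mask fill 25/64): 124 voxels remain
carve view 3 (along z, XY-mask fill 23/64): 49 voxels remain

voxel count = 49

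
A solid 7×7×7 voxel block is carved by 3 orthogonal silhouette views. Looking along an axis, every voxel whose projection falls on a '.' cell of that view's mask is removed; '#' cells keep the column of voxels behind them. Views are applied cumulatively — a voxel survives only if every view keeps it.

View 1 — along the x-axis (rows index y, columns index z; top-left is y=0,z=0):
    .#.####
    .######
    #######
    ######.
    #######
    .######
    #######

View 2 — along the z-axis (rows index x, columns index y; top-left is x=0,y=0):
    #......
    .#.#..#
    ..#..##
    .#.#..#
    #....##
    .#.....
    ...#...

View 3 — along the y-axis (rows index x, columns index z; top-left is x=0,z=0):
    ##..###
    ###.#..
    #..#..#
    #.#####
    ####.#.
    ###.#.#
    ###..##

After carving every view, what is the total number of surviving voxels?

59 voxels

start: 7×7×7 = 343 voxels
  1. axis=0 (YZ plane), |mask|=44  ⇒  voxels=308
  2. axis=2 (XY plane), |mask|=15  ⇒  voxels=93
  3. axis=1 (XZ plane), |mask|=33  ⇒  voxels=59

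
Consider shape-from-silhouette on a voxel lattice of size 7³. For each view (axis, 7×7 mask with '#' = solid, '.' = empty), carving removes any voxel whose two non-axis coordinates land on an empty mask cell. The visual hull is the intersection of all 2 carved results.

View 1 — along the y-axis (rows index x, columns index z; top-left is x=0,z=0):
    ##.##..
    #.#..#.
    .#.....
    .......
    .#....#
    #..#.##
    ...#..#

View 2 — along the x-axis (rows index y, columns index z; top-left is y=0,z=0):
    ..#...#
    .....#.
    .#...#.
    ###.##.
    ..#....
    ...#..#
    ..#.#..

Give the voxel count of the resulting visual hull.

full grid |V| = 343
carve view 1 (along y, XZ-mask fill 16/49): 112 voxels remain
carve view 2 (along x, YZ-mask fill 15/49): 30 voxels remain

voxel count = 30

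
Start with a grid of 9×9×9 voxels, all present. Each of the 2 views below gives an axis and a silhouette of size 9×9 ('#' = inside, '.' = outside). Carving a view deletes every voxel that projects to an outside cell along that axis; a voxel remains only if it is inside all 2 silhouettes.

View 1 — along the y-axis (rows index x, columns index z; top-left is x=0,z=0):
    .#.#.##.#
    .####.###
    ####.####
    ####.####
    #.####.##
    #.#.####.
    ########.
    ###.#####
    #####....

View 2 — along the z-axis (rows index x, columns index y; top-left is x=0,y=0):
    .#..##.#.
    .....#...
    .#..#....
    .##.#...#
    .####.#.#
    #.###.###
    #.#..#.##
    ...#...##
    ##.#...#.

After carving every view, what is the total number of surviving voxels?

|visual hull| = 243

full grid |V| = 729
V1 y: intersect with XZ mask (62 set) -- 558 left
V2 z: intersect with XY mask (36 set) -- 243 left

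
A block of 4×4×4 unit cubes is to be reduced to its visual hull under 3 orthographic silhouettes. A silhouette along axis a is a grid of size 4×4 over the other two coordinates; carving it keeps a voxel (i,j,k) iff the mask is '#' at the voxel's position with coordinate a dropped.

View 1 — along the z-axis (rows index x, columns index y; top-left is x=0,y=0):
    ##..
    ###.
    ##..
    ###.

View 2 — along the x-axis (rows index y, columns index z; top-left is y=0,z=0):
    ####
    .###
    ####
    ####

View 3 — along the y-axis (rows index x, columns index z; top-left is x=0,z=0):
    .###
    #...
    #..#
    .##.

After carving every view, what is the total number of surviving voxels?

initial block: 4^3 = 64
after view 1 [z-axis, 10 of 16 cells solid] → remaining = 40
after view 2 [x-axis, 15 of 16 cells solid] → remaining = 36
after view 3 [y-axis, 8 of 16 cells solid] → remaining = 17

17 voxels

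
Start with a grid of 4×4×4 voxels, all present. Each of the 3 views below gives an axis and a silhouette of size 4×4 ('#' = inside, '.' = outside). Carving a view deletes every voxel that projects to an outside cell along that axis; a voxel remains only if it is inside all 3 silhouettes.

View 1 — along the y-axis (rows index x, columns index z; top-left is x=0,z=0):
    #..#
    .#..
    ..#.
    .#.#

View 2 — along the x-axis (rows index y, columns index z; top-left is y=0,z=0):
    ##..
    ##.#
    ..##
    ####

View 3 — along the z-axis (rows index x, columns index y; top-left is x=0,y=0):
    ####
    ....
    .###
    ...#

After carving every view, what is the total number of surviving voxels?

before carving: 64 voxels (4×4×4)
step 1: project along y, AND mask (6/16) → |grid| = 24
step 2: project along x, AND mask (11/16) → |grid| = 17
step 3: project along z, AND mask (8/16) → |grid| = 10

|visual hull| = 10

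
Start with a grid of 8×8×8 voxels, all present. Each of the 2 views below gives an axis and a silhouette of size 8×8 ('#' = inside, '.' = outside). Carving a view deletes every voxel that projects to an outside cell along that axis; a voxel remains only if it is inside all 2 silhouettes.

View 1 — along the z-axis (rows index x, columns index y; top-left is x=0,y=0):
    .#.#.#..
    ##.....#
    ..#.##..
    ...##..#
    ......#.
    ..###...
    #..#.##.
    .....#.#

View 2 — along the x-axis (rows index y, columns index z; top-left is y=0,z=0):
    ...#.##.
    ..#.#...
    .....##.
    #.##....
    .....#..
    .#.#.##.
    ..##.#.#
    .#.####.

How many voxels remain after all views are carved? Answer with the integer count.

initial block: 8^3 = 512
after view 1 [z-axis, 22 of 64 cells solid] → remaining = 176
after view 2 [x-axis, 24 of 64 cells solid] → remaining = 68

|visual hull| = 68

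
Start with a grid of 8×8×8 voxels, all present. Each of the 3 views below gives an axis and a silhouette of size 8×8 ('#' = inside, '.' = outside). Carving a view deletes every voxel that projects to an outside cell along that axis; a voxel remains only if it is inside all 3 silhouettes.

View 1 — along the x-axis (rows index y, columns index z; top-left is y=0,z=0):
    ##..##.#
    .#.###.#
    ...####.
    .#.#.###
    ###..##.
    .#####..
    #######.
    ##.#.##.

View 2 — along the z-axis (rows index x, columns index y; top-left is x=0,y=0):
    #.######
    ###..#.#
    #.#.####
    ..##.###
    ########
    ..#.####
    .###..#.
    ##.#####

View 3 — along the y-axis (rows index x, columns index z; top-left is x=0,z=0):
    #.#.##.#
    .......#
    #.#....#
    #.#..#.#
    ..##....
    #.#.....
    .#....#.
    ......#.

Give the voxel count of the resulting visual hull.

remaining voxels: 65

start: 8×8×8 = 512 voxels
after view 1 [x-axis, 41 of 64 cells solid] → remaining = 328
after view 2 [z-axis, 47 of 64 cells solid] → remaining = 242
after view 3 [y-axis, 20 of 64 cells solid] → remaining = 65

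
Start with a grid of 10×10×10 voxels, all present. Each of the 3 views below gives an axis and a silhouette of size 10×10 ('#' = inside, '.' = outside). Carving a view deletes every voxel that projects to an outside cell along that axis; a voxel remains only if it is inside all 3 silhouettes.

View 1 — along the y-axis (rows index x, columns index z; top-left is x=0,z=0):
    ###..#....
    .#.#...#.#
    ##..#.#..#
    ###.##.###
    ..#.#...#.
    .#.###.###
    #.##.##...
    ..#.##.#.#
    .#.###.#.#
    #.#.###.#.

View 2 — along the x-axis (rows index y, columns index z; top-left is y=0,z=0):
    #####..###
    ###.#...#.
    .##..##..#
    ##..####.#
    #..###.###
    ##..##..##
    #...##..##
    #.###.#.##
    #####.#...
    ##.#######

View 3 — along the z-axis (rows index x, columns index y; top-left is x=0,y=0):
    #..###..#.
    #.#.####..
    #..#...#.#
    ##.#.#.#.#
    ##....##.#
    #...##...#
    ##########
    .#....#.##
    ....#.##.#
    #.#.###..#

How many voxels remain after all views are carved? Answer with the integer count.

|visual hull| = 201

full grid |V| = 1000
after view 1 [y-axis, 53 of 100 cells solid] → remaining = 530
after view 2 [x-axis, 65 of 100 cells solid] → remaining = 353
after view 3 [z-axis, 54 of 100 cells solid] → remaining = 201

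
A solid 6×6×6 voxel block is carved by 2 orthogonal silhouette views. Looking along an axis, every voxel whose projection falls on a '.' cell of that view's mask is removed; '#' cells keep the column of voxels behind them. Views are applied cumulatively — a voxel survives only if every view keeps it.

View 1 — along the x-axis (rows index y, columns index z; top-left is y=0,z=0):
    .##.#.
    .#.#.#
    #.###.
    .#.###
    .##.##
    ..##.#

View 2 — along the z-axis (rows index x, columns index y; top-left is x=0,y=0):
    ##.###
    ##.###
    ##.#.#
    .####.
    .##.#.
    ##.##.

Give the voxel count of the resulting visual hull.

full grid |V| = 216
step 1: project along x, AND mask (21/36) → |grid| = 126
step 2: project along z, AND mask (25/36) → |grid| = 87

remaining voxels: 87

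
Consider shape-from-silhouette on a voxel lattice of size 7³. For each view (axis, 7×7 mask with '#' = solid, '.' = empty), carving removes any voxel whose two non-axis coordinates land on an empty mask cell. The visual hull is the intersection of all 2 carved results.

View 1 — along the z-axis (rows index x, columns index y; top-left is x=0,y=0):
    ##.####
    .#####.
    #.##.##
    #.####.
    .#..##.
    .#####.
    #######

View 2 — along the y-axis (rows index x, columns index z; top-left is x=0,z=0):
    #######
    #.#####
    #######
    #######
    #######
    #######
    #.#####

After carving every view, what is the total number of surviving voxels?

full grid |V| = 343
step 1: project along z, AND mask (36/49) → |grid| = 252
step 2: project along y, AND mask (47/49) → |grid| = 240

|visual hull| = 240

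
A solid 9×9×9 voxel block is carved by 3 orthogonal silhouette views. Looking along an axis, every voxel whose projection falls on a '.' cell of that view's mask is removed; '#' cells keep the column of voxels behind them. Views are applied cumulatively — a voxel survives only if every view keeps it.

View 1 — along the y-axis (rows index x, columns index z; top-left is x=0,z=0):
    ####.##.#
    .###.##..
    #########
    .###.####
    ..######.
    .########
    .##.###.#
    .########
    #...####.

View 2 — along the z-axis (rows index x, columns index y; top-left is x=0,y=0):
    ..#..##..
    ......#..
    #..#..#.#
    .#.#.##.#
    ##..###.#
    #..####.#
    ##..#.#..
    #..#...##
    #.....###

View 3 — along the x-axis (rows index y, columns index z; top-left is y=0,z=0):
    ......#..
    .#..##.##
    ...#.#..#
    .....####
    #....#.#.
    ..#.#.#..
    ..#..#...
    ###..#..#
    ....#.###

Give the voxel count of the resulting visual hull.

initial block: 9^3 = 729
after view 1 [y-axis, 61 of 81 cells solid] → remaining = 549
after view 2 [z-axis, 37 of 81 cells solid] → remaining = 257
after view 3 [x-axis, 30 of 81 cells solid] → remaining = 93

93 voxels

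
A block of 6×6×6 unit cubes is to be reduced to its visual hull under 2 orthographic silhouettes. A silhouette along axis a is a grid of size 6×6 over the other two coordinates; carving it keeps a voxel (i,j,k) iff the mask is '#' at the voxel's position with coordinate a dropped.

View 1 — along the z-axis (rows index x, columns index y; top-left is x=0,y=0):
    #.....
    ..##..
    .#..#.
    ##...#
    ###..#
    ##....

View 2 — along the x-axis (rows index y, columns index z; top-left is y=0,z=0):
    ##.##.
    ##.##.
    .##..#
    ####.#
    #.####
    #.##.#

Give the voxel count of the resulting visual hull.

|visual hull| = 56

full grid |V| = 216
  1. axis=2 (XY plane), |mask|=14  ⇒  voxels=84
  2. axis=0 (YZ plane), |mask|=25  ⇒  voxels=56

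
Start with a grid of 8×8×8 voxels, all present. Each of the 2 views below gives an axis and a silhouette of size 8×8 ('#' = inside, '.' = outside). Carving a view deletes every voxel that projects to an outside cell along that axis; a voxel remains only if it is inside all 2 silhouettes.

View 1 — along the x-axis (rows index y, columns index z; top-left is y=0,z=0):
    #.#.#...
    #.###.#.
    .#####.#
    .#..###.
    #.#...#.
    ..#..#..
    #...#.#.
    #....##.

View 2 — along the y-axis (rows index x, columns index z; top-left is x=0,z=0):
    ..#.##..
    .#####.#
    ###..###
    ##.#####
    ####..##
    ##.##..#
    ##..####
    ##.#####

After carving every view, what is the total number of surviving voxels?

full grid |V| = 512
V1 x: intersect with YZ mask (29 set) -- 232 left
V2 y: intersect with XZ mask (46 set) -- 160 left

voxel count = 160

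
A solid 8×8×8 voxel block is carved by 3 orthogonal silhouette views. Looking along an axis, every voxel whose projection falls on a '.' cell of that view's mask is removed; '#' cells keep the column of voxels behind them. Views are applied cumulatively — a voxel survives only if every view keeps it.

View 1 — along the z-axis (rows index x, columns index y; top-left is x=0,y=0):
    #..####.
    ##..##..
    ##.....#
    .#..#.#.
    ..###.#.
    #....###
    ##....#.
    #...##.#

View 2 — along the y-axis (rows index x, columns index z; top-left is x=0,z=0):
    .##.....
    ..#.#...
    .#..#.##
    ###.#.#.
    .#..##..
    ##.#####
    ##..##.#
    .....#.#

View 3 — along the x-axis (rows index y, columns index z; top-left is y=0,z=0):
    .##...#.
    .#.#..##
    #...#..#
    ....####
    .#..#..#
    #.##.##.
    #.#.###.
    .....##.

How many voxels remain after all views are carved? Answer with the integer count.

initial block: 8^3 = 512
step 1: project along z, AND mask (30/64) → |grid| = 240
step 2: project along y, AND mask (30/64) → |grid| = 108
step 3: project along x, AND mask (29/64) → |grid| = 50

remaining voxels: 50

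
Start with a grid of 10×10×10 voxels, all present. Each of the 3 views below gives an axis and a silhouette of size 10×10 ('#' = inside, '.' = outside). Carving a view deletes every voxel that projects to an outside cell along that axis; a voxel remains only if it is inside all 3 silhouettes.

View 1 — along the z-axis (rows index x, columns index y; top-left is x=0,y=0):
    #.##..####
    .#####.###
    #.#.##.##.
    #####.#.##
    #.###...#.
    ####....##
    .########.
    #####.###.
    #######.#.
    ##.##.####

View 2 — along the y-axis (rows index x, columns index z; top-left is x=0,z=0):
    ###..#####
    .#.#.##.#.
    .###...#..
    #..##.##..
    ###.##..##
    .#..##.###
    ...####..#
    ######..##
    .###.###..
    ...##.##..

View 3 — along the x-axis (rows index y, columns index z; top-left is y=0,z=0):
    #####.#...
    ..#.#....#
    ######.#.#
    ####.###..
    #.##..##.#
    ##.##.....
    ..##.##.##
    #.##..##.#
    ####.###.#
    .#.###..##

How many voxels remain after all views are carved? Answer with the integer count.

|visual hull| = 261

full grid |V| = 1000
step 1: project along z, AND mask (72/100) → |grid| = 720
step 2: project along y, AND mask (58/100) → |grid| = 415
step 3: project along x, AND mask (60/100) → |grid| = 261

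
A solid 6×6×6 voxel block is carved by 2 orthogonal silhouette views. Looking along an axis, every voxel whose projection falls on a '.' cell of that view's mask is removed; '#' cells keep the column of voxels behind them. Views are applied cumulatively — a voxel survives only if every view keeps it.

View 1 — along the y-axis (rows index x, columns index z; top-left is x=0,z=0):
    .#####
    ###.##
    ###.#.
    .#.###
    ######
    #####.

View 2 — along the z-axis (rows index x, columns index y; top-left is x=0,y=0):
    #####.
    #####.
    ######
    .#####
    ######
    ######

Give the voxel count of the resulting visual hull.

start: 6×6×6 = 216 voxels
[1] y-view keeps 29 columns → grid now 174
[2] z-view keeps 33 columns → grid now 160

voxel count = 160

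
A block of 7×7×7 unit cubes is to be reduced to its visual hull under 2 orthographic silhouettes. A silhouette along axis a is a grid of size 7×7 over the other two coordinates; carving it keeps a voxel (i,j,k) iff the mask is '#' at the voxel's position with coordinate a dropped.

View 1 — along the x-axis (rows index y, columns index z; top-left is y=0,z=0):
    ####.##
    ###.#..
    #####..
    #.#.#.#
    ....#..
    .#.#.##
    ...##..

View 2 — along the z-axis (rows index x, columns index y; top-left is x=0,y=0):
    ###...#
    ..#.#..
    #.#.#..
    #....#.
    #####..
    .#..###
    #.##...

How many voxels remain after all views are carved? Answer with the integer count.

full grid |V| = 343
  1. axis=0 (YZ plane), |mask|=26  ⇒  voxels=182
  2. axis=2 (XY plane), |mask|=23  ⇒  voxels=91

remaining voxels: 91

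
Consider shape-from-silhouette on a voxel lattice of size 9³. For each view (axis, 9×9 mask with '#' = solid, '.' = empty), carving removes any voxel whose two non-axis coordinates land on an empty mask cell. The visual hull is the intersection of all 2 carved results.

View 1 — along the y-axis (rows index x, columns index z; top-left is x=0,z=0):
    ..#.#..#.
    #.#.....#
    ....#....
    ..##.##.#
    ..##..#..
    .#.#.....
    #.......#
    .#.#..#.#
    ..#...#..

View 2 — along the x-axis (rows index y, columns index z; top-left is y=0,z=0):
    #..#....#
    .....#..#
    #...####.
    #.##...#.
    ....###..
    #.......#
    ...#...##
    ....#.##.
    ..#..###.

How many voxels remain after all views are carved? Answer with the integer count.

77 voxels

initial block: 9^3 = 729
after view 1 [y-axis, 25 of 81 cells solid] → remaining = 225
after view 2 [x-axis, 29 of 81 cells solid] → remaining = 77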